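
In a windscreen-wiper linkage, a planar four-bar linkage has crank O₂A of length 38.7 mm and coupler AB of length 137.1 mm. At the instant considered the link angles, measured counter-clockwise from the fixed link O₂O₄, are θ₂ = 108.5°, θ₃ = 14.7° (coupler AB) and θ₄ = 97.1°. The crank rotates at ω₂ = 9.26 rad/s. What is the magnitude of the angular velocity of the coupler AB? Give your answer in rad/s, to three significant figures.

0.521

ω₂ = 9.26 rad/s
Differentiating the loop-closure r₂e^{iθ₂}+r₃e^{iθ₃}=r₁+r₄e^{iθ₄} gives r₂ω₂e^{iθ₂}+r₃ω₃e^{iθ₃}=r₄ω₄e^{iθ₄}.
Eliminating the other unknown: ω₃ = r₂ω₂ sin(θ₄−θ₂) / [r₃ sin(θ₃−θ₄)].
Numerator sine = -0.19766; denominator sine = -0.99122.
Result = 0.0387·9.26·(-0.19766) / (0.1371·(-0.99122)) = +0.52123 rad/s; magnitude 0.52123 rad/s.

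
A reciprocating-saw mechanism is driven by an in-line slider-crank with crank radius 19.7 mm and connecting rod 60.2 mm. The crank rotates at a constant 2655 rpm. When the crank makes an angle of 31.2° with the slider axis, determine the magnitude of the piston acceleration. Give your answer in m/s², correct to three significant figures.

ω = 2π·2655/60 = 278 rad/s
x(θ) = r cosθ + √(L² − r² sin²θ); with ω constant, a = ω²·d²x/dθ².
d²x/dθ² = −r cosθ − r²(cos2θ)/√u − r⁴ sin²2θ/(4u^{3/2}),  u = L² − r² sin²θ = 0.0035199 m².
Substituting r = 0.0197 m, L = 0.0602 m, θ = 31.2°: d²x/dθ² = -0.020023 m.
a = ω²·d²x/dθ² = (278)²·(-0.020023) = -1547.8 m/s²;  |a| = 1547.8 m/s².

1550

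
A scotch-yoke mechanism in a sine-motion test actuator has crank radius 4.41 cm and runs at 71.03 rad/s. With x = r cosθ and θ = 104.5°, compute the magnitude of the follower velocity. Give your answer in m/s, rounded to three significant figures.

ω = 71.03 rad/s
x = r cosθ ⇒ ẋ = −rω sinθ.
|v| = rω|sinθ| = 0.0441·71.03·|sin 104.5°| = 3.0326 m/s.

3.03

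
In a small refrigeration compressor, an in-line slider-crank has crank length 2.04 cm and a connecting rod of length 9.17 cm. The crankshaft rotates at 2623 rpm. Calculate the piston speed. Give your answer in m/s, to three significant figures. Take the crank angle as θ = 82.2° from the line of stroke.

5.72

ω = 2π·2623/60 = 274.7 rad/s
For an in-line slider-crank, x = r cosθ + √(L² − r² sin²θ), so v = −rω sinθ·[1 + r cosθ/√(L² − r² sin²θ)].
With r = 0.0204 m, L = 0.0917 m, θ = 82.2°: √(L² − r² sin²θ) = 0.089445 m.
v = −0.0204·274.7·0.99075·[1 + 0.0204·0.13572/0.089445] = -5.7235 m/s.
|v| = 5.7235 m/s.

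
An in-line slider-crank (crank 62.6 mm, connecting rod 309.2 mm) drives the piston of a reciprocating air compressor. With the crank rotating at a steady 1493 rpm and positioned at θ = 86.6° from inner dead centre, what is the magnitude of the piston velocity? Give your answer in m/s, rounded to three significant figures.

9.89

ω = 2π·1493/60 = 156.3 rad/s
For an in-line slider-crank, x = r cosθ + √(L² − r² sin²θ), so v = −rω sinθ·[1 + r cosθ/√(L² − r² sin²θ)].
With r = 0.0626 m, L = 0.3092 m, θ = 86.6°: √(L² − r² sin²θ) = 0.30282 m.
v = −0.0626·156.3·0.99824·[1 + 0.0626·0.05931/0.30282] = -9.8899 m/s.
|v| = 9.8899 m/s.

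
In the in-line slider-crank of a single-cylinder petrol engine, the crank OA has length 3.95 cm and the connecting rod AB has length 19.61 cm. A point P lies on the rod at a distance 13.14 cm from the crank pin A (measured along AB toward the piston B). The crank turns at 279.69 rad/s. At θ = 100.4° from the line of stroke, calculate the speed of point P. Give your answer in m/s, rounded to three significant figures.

ω = 279.7 rad/s.  Crank-pin speed |V_A| = rω = 11.048 m/s, perpendicular to OA.
Rod angle: sinφ = −(r/L) sinθ ⇒ φ = -11.427°; ω_rod = −rω cosθ/√(L²−r²sin²θ) = +10.376 rad/s.
V_P = V_A + ω_rod × AP, with AP = 0.1314 m along the rod.
Components: V_Px = −rω sinθ − a·ω_rod·sinφ = -10.596 m/s;  V_Py = rω cosθ + a·ω_rod·cosφ = -0.658 m/s.
|V_P| = √(V_Px² + V_Py²) = 10.617 m/s.

10.6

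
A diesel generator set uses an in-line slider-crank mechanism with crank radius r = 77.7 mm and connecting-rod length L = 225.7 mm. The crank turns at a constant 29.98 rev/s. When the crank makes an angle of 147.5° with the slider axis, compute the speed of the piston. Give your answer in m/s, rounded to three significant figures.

ω = 2π·30 = 188.4 rad/s
For an in-line slider-crank, x = r cosθ + √(L² − r² sin²θ), so v = −rω sinθ·[1 + r cosθ/√(L² − r² sin²θ)].
With r = 0.0777 m, L = 0.2257 m, θ = 147.5°: √(L² − r² sin²θ) = 0.22181 m.
v = −0.0777·188.4·0.53730·[1 + 0.0777·-0.84339/0.22181] = -5.5407 m/s.
|v| = 5.5407 m/s.

5.54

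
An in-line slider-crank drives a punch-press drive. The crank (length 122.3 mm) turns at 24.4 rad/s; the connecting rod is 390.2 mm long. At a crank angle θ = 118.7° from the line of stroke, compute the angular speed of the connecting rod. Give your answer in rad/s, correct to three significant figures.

3.82

ω = 24.4 rad/s
The rod makes angle φ with the slider axis where L sinφ = r sinθ; differentiating, L cosφ·φ̇ = r ω cosθ.
L cosφ = √(L² − r² sin²θ) = 0.37516 m.
|ω_rod| = r ω |cosθ| / √(L² − r² sin²θ) = 0.1223·24.4·0.48022/0.37516 = 3.8198 rad/s.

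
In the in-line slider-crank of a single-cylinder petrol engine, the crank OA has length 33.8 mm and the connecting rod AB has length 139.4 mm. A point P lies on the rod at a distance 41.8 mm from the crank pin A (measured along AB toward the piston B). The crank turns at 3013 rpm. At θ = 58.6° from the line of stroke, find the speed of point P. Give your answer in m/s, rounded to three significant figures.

10.2

ω = 315.5 rad/s.  Crank-pin speed |V_A| = rω = 10.665 m/s, perpendicular to OA.
Rod angle: sinφ = −(r/L) sinθ ⇒ φ = -11.944°; ω_rod = −rω cosθ/√(L²−r²sin²θ) = -40.741 rad/s.
V_P = V_A + ω_rod × AP, with AP = 0.0418 m along the rod.
Components: V_Px = −rω sinθ − a·ω_rod·sinφ = -9.4552 m/s;  V_Py = rω cosθ + a·ω_rod·cosφ = +3.8902 m/s.
|V_P| = √(V_Px² + V_Py²) = 10.224 m/s.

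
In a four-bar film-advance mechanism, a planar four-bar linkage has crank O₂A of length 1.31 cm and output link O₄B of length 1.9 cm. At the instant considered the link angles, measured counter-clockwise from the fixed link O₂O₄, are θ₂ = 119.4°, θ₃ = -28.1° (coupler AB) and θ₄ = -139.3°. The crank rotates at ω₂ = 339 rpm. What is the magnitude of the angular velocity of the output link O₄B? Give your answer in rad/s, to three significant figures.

14.1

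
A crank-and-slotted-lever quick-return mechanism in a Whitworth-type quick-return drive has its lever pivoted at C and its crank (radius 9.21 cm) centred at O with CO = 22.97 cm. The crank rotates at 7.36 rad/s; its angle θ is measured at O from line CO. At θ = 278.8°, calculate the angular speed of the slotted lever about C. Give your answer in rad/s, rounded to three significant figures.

ω = 7.36 rad/s
Crank pin A relative to C: A = (d + r cosθ, r sinθ); lever angle φ = atan2(r sinθ, d + r cosθ).
Differentiating tanφ: φ̇ = rω(d cosθ + r)/(d² + r² + 2dr cosθ).
d² + r² + 2dr cosθ = |CA|² = 0.0677174 m²;  d cosθ + r = +0.12724 m.
|ω_lever| = |0.0921·7.36·+0.12724| / 0.0677174 = 1.2737 rad/s.

1.27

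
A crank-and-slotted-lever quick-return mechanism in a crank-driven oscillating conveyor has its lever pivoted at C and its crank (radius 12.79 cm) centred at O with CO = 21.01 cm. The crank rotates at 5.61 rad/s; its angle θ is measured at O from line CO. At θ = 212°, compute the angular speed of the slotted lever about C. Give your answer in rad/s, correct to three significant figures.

2.42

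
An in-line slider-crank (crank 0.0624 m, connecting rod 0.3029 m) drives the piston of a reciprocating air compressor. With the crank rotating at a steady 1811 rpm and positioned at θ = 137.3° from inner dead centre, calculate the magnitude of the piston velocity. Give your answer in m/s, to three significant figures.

6.80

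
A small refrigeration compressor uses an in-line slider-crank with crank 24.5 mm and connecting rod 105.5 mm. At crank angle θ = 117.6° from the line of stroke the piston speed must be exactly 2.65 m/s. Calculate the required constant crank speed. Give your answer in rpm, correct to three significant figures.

1310

For an in-line slider-crank, |v_piston| = rω|sinθ|·[1 + r cosθ/√(L² − r² sin²θ)].
With r = 0.0245 m, L = 0.1055 m, θ = 117.6°: the bracketed kinematic factor |dx/dθ| = 0.019325 m.
ω = v/|dx/dθ| = 2.65/0.019325 = 137.13 rad/s.
N = 60ω/(2π) = 1309.5 rpm.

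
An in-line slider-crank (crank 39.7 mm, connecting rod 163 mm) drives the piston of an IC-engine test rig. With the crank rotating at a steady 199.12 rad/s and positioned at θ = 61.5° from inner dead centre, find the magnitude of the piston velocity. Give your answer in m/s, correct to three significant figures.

ω = 199.1 rad/s
For an in-line slider-crank, x = r cosθ + √(L² − r² sin²θ), so v = −rω sinθ·[1 + r cosθ/√(L² − r² sin²θ)].
With r = 0.0397 m, L = 0.163 m, θ = 61.5°: √(L² − r² sin²θ) = 0.15922 m.
v = −0.0397·199.1·0.87882·[1 + 0.0397·0.47716/0.15922] = -7.7736 m/s.
|v| = 7.7736 m/s.

7.77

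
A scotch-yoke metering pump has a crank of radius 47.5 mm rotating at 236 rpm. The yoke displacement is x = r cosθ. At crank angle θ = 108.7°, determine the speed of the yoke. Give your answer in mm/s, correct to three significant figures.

ω = 24.71 rad/s (from 236 rpm).
x = r cosθ ⇒ ẋ = −rω sinθ.
|v| = rω|sinθ| = 0.0475·24.71·|sin 108.7°| = 1.1119 m/s = 1111.9 mm/s.

1110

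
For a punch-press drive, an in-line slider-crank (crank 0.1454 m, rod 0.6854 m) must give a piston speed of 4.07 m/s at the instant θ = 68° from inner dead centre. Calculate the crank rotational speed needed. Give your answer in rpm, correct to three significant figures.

267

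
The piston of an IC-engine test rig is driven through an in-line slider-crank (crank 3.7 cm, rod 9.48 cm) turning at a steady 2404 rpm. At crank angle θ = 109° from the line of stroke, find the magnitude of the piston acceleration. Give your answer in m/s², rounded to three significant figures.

1520

ω = 2π·2404/60 = 251.7 rad/s
x(θ) = r cosθ + √(L² − r² sin²θ); with ω constant, a = ω²·d²x/dθ².
d²x/dθ² = −r cosθ − r²(cos2θ)/√u − r⁴ sin²2θ/(4u^{3/2}),  u = L² − r² sin²θ = 0.00776315 m².
Substituting r = 0.037 m, L = 0.0948 m, θ = 109°: d²x/dθ² = +0.02403 m.
a = ω²·d²x/dθ² = (251.7)²·(+0.02403) = +1522.9 m/s²;  |a| = 1522.9 m/s².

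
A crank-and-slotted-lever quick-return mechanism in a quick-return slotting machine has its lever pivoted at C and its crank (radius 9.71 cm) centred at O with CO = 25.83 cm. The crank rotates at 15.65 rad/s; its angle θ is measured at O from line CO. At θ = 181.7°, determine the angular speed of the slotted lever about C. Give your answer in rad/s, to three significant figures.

ω = 15.65 rad/s
Crank pin A relative to C: A = (d + r cosθ, r sinθ); lever angle φ = atan2(r sinθ, d + r cosθ).
Differentiating tanφ: φ̇ = rω(d cosθ + r)/(d² + r² + 2dr cosθ).
d² + r² + 2dr cosθ = |CA|² = 0.0260075 m²;  d cosθ + r = -0.16109 m.
|ω_lever| = |0.0971·15.65·-0.16109| / 0.0260075 = 9.4122 rad/s.

9.41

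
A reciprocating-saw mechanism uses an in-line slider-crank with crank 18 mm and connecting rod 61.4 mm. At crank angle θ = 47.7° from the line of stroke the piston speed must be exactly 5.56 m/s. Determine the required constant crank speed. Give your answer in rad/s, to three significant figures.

347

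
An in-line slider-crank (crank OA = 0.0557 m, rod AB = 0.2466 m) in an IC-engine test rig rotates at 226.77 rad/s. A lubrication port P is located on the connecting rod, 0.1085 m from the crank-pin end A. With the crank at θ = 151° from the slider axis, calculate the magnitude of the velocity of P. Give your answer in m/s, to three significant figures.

ω = 226.8 rad/s.  Crank-pin speed |V_A| = rω = 12.631 m/s, perpendicular to OA.
Rod angle: sinφ = −(r/L) sinθ ⇒ φ = -6.287°; ω_rod = −rω cosθ/√(L²−r²sin²θ) = +45.07 rad/s.
V_P = V_A + ω_rod × AP, with AP = 0.1085 m along the rod.
Components: V_Px = −rω sinθ − a·ω_rod·sinφ = -5.5882 m/s;  V_Py = rω cosθ + a·ω_rod·cosφ = -6.1867 m/s.
|V_P| = √(V_Px² + V_Py²) = 8.3369 m/s.

8.34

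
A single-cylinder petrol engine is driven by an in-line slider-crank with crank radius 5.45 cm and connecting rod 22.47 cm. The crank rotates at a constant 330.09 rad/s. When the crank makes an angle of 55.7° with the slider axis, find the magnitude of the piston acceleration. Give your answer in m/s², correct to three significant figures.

ω = 330.1 rad/s
x(θ) = r cosθ + √(L² − r² sin²θ); with ω constant, a = ω²·d²x/dθ².
d²x/dθ² = −r cosθ − r²(cos2θ)/√u − r⁴ sin²2θ/(4u^{3/2}),  u = L² − r² sin²θ = 0.0484631 m².
Substituting r = 0.0545 m, L = 0.2247 m, θ = 55.7°: d²x/dθ² = -0.025968 m.
a = ω²·d²x/dθ² = (330.1)²·(-0.025968) = -2829.5 m/s²;  |a| = 2829.5 m/s².

2830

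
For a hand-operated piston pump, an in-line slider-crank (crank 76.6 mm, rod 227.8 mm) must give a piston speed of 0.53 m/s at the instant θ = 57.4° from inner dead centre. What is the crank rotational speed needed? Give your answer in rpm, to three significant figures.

66.0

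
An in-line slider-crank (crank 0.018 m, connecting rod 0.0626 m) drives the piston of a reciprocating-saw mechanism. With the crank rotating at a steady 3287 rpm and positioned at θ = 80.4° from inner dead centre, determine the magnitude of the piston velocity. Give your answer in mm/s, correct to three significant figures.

6410

ω = 2π·3287/60 = 344.2 rad/s
For an in-line slider-crank, x = r cosθ + √(L² − r² sin²θ), so v = −rω sinθ·[1 + r cosθ/√(L² − r² sin²θ)].
With r = 0.018 m, L = 0.0626 m, θ = 80.4°: √(L² − r² sin²θ) = 0.060031 m.
v = −0.018·344.2·0.98600·[1 + 0.018·0.16677/0.060031] = -6.4146 m/s.
|v| = 6.4146 m/s = 6414.6 mm/s.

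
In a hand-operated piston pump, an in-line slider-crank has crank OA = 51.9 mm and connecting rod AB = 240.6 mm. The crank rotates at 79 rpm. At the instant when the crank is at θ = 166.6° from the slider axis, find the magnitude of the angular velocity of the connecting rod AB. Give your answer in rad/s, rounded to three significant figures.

1.74

ω = 8.273 rad/s (converted from 79 rpm).
The rod makes angle φ with the slider axis where L sinφ = r sinθ; differentiating, L cosφ·φ̇ = r ω cosθ.
L cosφ = √(L² − r² sin²θ) = 0.2403 m.
|ω_rod| = r ω |cosθ| / √(L² − r² sin²θ) = 0.0519·8.273·0.97278/0.2403 = 1.7381 rad/s.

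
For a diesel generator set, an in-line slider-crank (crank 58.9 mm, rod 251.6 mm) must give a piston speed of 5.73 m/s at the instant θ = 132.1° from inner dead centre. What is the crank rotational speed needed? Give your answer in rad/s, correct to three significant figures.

For an in-line slider-crank, |v_piston| = rω|sinθ|·[1 + r cosθ/√(L² − r² sin²θ)].
With r = 0.0589 m, L = 0.2516 m, θ = 132.1°: the bracketed kinematic factor |dx/dθ| = 0.036738 m.
ω = v/|dx/dθ| = 5.73/0.036738 = 155.97 rad/s.

156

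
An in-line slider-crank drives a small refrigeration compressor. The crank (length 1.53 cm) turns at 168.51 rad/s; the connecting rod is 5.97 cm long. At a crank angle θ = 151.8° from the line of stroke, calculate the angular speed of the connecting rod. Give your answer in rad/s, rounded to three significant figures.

38.3

ω = 168.5 rad/s
The rod makes angle φ with the slider axis where L sinφ = r sinθ; differentiating, L cosφ·φ̇ = r ω cosθ.
L cosφ = √(L² − r² sin²θ) = 0.059261 m.
|ω_rod| = r ω |cosθ| / √(L² − r² sin²θ) = 0.0153·168.5·0.88130/0.059261 = 38.342 rad/s.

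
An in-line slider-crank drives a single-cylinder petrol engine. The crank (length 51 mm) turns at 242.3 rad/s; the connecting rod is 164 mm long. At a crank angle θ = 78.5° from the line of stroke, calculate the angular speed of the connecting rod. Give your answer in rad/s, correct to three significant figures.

15.8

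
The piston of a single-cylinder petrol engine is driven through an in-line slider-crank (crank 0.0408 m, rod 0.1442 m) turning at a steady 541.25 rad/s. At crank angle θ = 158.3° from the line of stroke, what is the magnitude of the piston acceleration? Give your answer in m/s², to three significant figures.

8600

ω = 541.2 rad/s
x(θ) = r cosθ + √(L² − r² sin²θ); with ω constant, a = ω²·d²x/dθ².
d²x/dθ² = −r cosθ − r²(cos2θ)/√u − r⁴ sin²2θ/(4u^{3/2}),  u = L² − r² sin²θ = 0.0205661 m².
Substituting r = 0.0408 m, L = 0.1442 m, θ = 158.3°: d²x/dθ² = +0.029364 m.
a = ω²·d²x/dθ² = (541.2)²·(+0.029364) = +8602.2 m/s²;  |a| = 8602.2 m/s².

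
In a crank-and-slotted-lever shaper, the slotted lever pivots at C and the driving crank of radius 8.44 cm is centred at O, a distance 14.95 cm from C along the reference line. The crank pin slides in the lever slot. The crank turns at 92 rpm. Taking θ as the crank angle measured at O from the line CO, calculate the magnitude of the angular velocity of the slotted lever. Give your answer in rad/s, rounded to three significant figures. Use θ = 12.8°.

ω = 9.634 rad/s (from 92 rpm).
Crank pin A relative to C: A = (d + r cosθ, r sinθ); lever angle φ = atan2(r sinθ, d + r cosθ).
Differentiating tanφ: φ̇ = rω(d cosθ + r)/(d² + r² + 2dr cosθ).
d² + r² + 2dr cosθ = |CA|² = 0.0540821 m²;  d cosθ + r = +0.23018 m.
|ω_lever| = |0.0844·9.634·+0.23018| / 0.0540821 = 3.4608 rad/s.

3.46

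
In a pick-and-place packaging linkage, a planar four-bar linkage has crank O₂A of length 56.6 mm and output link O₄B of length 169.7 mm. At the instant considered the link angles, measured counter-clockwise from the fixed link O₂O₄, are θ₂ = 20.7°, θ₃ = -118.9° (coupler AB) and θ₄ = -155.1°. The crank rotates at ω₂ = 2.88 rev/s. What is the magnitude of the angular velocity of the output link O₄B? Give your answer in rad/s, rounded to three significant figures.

ω₂ = 18.1 rad/s (from 2.88 rev/s).
Differentiating the loop-closure r₂e^{iθ₂}+r₃e^{iθ₃}=r₁+r₄e^{iθ₄} gives r₂ω₂e^{iθ₂}+r₃ω₃e^{iθ₃}=r₄ω₄e^{iθ₄}.
Eliminating the other unknown: ω₄ = r₂ω₂ sin(θ₂−θ₃) / [r₄ sin(θ₄−θ₃)].
Numerator sine = +0.64812; denominator sine = -0.59061.
Result = 0.0566·18.1·(+0.64812) / (0.1697·(-0.59061)) = -6.6232 rad/s; magnitude 6.6232 rad/s.

6.62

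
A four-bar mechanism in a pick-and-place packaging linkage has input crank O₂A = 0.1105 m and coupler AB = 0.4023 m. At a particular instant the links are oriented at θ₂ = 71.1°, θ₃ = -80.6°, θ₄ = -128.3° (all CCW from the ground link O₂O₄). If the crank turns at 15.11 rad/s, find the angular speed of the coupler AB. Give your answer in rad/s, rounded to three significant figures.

ω₂ = 15.11 rad/s
Differentiating the loop-closure r₂e^{iθ₂}+r₃e^{iθ₃}=r₁+r₄e^{iθ₄} gives r₂ω₂e^{iθ₂}+r₃ω₃e^{iθ₃}=r₄ω₄e^{iθ₄}.
Eliminating the other unknown: ω₃ = r₂ω₂ sin(θ₄−θ₂) / [r₃ sin(θ₃−θ₄)].
Numerator sine = +0.33216; denominator sine = +0.73963.
Result = 0.1105·15.11·(+0.33216) / (0.4023·(+0.73963)) = +1.8638 rad/s; magnitude 1.8638 rad/s.

1.86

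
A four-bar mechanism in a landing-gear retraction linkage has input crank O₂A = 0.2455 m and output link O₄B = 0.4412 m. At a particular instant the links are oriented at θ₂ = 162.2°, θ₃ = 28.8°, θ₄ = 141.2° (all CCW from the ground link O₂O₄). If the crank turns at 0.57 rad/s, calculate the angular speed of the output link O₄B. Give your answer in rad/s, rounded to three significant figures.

ω₂ = 0.57 rad/s
Differentiating the loop-closure r₂e^{iθ₂}+r₃e^{iθ₃}=r₁+r₄e^{iθ₄} gives r₂ω₂e^{iθ₂}+r₃ω₃e^{iθ₃}=r₄ω₄e^{iθ₄}.
Eliminating the other unknown: ω₄ = r₂ω₂ sin(θ₂−θ₃) / [r₄ sin(θ₄−θ₃)].
Numerator sine = +0.72657; denominator sine = +0.92455.
Result = 0.2455·0.57·(+0.72657) / (0.4412·(+0.92455)) = +0.24925 rad/s; magnitude 0.24925 rad/s.

0.249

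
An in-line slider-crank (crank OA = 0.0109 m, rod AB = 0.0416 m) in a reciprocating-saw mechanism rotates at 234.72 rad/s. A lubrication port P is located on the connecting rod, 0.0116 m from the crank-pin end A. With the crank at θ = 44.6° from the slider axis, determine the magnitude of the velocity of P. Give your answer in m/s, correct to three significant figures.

2.30

ω = 234.7 rad/s.  Crank-pin speed |V_A| = rω = 2.5584 m/s, perpendicular to OA.
Rod angle: sinφ = −(r/L) sinθ ⇒ φ = -10.602°; ω_rod = −rω cosθ/√(L²−r²sin²θ) = -44.551 rad/s.
V_P = V_A + ω_rod × AP, with AP = 0.0116 m along the rod.
Components: V_Px = −rω sinθ − a·ω_rod·sinφ = -1.8915 m/s;  V_Py = rω cosθ + a·ω_rod·cosφ = +1.3137 m/s.
|V_P| = √(V_Px² + V_Py²) = 2.303 m/s.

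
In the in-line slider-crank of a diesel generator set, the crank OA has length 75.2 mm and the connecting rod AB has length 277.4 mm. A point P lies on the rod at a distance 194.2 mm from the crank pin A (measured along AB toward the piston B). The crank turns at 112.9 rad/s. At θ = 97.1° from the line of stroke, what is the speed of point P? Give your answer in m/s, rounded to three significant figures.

ω = 112.9 rad/s.  Crank-pin speed |V_A| = rω = 8.4901 m/s, perpendicular to OA.
Rod angle: sinφ = −(r/L) sinθ ⇒ φ = -15.605°; ω_rod = −rω cosθ/√(L²−r²sin²θ) = +3.9277 rad/s.
V_P = V_A + ω_rod × AP, with AP = 0.1942 m along the rod.
Components: V_Px = −rω sinθ − a·ω_rod·sinφ = -8.2198 m/s;  V_Py = rω cosθ + a·ω_rod·cosφ = -0.31474 m/s.
|V_P| = √(V_Px² + V_Py²) = 8.2258 m/s.

8.23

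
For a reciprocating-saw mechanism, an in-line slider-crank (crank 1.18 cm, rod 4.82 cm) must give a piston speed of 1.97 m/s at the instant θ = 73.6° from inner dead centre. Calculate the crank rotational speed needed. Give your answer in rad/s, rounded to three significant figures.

For an in-line slider-crank, |v_piston| = rω|sinθ|·[1 + r cosθ/√(L² − r² sin²θ)].
With r = 0.0118 m, L = 0.0482 m, θ = 73.6°: the bracketed kinematic factor |dx/dθ| = 0.012125 m.
ω = v/|dx/dθ| = 1.97/0.012125 = 162.48 rad/s.

162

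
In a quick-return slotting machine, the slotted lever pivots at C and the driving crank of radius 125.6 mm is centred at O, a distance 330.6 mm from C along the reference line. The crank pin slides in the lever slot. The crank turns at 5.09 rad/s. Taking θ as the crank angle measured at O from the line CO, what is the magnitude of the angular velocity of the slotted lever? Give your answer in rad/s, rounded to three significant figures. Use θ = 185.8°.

3.06

ω = 5.09 rad/s
Crank pin A relative to C: A = (d + r cosθ, r sinθ); lever angle φ = atan2(r sinθ, d + r cosθ).
Differentiating tanφ: φ̇ = rω(d cosθ + r)/(d² + r² + 2dr cosθ).
d² + r² + 2dr cosθ = |CA|² = 0.0424501 m²;  d cosθ + r = -0.20331 m.
|ω_lever| = |0.1256·5.09·-0.20331| / 0.0424501 = 3.0618 rad/s.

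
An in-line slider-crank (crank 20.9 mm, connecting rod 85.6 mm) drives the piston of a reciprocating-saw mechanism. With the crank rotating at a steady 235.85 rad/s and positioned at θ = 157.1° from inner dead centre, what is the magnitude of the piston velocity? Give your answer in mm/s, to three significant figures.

1480

ω = 235.8 rad/s
For an in-line slider-crank, x = r cosθ + √(L² − r² sin²θ), so v = −rω sinθ·[1 + r cosθ/√(L² − r² sin²θ)].
With r = 0.0209 m, L = 0.0856 m, θ = 157.1°: √(L² − r² sin²θ) = 0.085213 m.
v = −0.0209·235.8·0.38912·[1 + 0.0209·-0.92119/0.085213] = -1.4847 m/s.
|v| = 1.4847 m/s = 1484.7 mm/s.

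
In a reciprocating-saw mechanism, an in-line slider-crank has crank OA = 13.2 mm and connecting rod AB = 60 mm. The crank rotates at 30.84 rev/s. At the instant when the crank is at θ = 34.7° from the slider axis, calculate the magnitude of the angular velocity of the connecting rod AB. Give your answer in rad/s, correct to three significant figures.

ω = 193.8 rad/s (converted from 30.84 rev/s).
The rod makes angle φ with the slider axis where L sinφ = r sinθ; differentiating, L cosφ·φ̇ = r ω cosθ.
L cosφ = √(L² − r² sin²θ) = 0.059528 m.
|ω_rod| = r ω |cosθ| / √(L² − r² sin²θ) = 0.0132·193.8·0.82214/0.059528 = 35.326 rad/s.

35.3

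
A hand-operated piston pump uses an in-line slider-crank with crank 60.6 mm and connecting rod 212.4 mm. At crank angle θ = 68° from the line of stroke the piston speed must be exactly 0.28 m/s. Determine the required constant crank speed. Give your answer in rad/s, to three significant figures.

4.49

For an in-line slider-crank, |v_piston| = rω|sinθ|·[1 + r cosθ/√(L² − r² sin²θ)].
With r = 0.0606 m, L = 0.2124 m, θ = 68°: the bracketed kinematic factor |dx/dθ| = 0.062414 m.
ω = v/|dx/dθ| = 0.28/0.062414 = 4.4861 rad/s.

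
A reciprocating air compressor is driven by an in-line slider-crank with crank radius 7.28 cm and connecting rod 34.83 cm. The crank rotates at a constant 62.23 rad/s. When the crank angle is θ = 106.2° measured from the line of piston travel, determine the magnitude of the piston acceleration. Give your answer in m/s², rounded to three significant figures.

ω = 62.23 rad/s
x(θ) = r cosθ + √(L² − r² sin²θ); with ω constant, a = ω²·d²x/dθ².
d²x/dθ² = −r cosθ − r²(cos2θ)/√u − r⁴ sin²2θ/(4u^{3/2}),  u = L² − r² sin²θ = 0.116426 m².
Substituting r = 0.0728 m, L = 0.3483 m, θ = 106.2°: d²x/dθ² = +0.033374 m.
a = ω²·d²x/dθ² = (62.23)²·(+0.033374) = +129.24 m/s²;  |a| = 129.24 m/s².

129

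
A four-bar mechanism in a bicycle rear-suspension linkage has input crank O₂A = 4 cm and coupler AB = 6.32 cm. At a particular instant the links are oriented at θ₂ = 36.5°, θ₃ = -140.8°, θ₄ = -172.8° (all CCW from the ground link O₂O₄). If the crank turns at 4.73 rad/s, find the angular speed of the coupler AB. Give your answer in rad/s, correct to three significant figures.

2.76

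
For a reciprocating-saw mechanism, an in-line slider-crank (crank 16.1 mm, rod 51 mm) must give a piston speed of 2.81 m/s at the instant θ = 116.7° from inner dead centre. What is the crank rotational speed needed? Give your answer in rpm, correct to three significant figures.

For an in-line slider-crank, |v_piston| = rω|sinθ|·[1 + r cosθ/√(L² − r² sin²θ)].
With r = 0.0161 m, L = 0.051 m, θ = 116.7°: the bracketed kinematic factor |dx/dθ| = 0.012257 m.
ω = v/|dx/dθ| = 2.81/0.012257 = 229.26 rad/s.
N = 60ω/(2π) = 2189.3 rpm.

2190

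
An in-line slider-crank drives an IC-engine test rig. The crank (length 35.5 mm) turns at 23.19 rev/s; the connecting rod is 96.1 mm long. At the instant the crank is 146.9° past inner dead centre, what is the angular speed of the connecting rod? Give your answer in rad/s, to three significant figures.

ω = 145.7 rad/s (converted from 23.19 rev/s).
The rod makes angle φ with the slider axis where L sinφ = r sinθ; differentiating, L cosφ·φ̇ = r ω cosθ.
L cosφ = √(L² − r² sin²θ) = 0.094124 m.
|ω_rod| = r ω |cosθ| / √(L² − r² sin²θ) = 0.0355·145.7·0.83772/0.094124 = 46.037 rad/s.

46.0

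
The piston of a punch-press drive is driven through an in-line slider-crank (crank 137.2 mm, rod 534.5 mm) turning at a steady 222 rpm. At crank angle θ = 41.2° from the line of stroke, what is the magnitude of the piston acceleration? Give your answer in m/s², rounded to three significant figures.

ω = 2π·222/60 = 23.25 rad/s
x(θ) = r cosθ + √(L² − r² sin²θ); with ω constant, a = ω²·d²x/dθ².
d²x/dθ² = −r cosθ − r²(cos2θ)/√u − r⁴ sin²2θ/(4u^{3/2}),  u = L² − r² sin²θ = 0.277523 m².
Substituting r = 0.1372 m, L = 0.5345 m, θ = 41.2°: d²x/dθ² = -0.10855 m.
a = ω²·d²x/dθ² = (23.25)²·(-0.10855) = -58.668 m/s²;  |a| = 58.668 m/s².

58.7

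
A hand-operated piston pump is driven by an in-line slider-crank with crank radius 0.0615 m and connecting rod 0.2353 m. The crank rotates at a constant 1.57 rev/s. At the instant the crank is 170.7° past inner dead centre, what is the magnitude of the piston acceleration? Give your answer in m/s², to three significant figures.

4.42

ω = 2π·1.57 = 9.865 rad/s
x(θ) = r cosθ + √(L² − r² sin²θ); with ω constant, a = ω²·d²x/dθ².
d²x/dθ² = −r cosθ − r²(cos2θ)/√u − r⁴ sin²2θ/(4u^{3/2}),  u = L² − r² sin²θ = 0.0552673 m².
Substituting r = 0.0615 m, L = 0.2353 m, θ = 170.7°: d²x/dθ² = +0.045415 m.
a = ω²·d²x/dθ² = (9.865)²·(+0.045415) = +4.4194 m/s²;  |a| = 4.4194 m/s².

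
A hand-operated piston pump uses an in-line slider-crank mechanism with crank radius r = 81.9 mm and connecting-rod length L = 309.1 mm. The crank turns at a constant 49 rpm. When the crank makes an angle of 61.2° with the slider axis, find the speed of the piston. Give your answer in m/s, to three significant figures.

0.417

ω = 2π·49/60 = 5.131 rad/s
For an in-line slider-crank, x = r cosθ + √(L² − r² sin²θ), so v = −rω sinθ·[1 + r cosθ/√(L² − r² sin²θ)].
With r = 0.0819 m, L = 0.3091 m, θ = 61.2°: √(L² − r² sin²θ) = 0.30065 m.
v = −0.0819·5.131·0.87631·[1 + 0.0819·0.48175/0.30065] = -0.4166 m/s.
|v| = 0.4166 m/s.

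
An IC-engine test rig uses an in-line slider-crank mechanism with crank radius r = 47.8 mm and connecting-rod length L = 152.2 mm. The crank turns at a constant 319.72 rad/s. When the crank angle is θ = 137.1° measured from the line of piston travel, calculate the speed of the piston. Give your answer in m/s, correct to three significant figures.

ω = 319.7 rad/s
For an in-line slider-crank, x = r cosθ + √(L² − r² sin²θ), so v = −rω sinθ·[1 + r cosθ/√(L² − r² sin²θ)].
With r = 0.0478 m, L = 0.1522 m, θ = 137.1°: √(L² − r² sin²θ) = 0.14868 m.
v = −0.0478·319.7·0.68072·[1 + 0.0478·-0.73254/0.14868] = -7.9532 m/s.
|v| = 7.9532 m/s.

7.95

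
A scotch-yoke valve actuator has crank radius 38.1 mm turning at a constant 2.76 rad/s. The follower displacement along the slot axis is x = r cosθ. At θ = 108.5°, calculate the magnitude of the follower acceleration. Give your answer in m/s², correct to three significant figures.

0.0921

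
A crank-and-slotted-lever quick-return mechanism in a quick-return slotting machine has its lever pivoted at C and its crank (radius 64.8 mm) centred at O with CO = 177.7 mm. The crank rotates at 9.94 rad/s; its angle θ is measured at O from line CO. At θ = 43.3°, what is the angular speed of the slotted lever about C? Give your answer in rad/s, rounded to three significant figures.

ω = 9.94 rad/s
Crank pin A relative to C: A = (d + r cosθ, r sinθ); lever angle φ = atan2(r sinθ, d + r cosθ).
Differentiating tanφ: φ̇ = rω(d cosθ + r)/(d² + r² + 2dr cosθ).
d² + r² + 2dr cosθ = |CA|² = 0.0525369 m²;  d cosθ + r = +0.19413 m.
|ω_lever| = |0.0648·9.94·+0.19413| / 0.0525369 = 2.38 rad/s.

2.38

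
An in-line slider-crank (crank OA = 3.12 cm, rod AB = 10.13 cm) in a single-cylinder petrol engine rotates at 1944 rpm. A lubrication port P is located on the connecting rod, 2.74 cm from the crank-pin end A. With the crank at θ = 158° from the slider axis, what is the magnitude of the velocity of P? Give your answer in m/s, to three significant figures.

4.82

ω = 203.6 rad/s.  Crank-pin speed |V_A| = rω = 6.3515 m/s, perpendicular to OA.
Rod angle: sinφ = −(r/L) sinθ ⇒ φ = -6.625°; ω_rod = −rω cosθ/√(L²−r²sin²θ) = +58.526 rad/s.
V_P = V_A + ω_rod × AP, with AP = 0.0274 m along the rod.
Components: V_Px = −rω sinθ − a·ω_rod·sinφ = -2.1943 m/s;  V_Py = rω cosθ + a·ω_rod·cosφ = -4.2962 m/s.
|V_P| = √(V_Px² + V_Py²) = 4.8241 m/s.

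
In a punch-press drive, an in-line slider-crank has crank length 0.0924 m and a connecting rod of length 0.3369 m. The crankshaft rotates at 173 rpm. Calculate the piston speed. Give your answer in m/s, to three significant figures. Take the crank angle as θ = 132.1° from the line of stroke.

1.01

ω = 2π·173/60 = 18.12 rad/s
For an in-line slider-crank, x = r cosθ + √(L² − r² sin²θ), so v = −rω sinθ·[1 + r cosθ/√(L² − r² sin²θ)].
With r = 0.0924 m, L = 0.3369 m, θ = 132.1°: √(L² − r² sin²θ) = 0.32985 m.
v = −0.0924·18.12·0.74198·[1 + 0.0924·-0.67043/0.32985] = -1.0088 m/s.
|v| = 1.0088 m/s.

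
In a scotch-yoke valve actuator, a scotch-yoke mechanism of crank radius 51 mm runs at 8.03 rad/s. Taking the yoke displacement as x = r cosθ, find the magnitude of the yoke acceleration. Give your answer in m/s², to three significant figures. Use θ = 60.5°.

ω = 8.03 rad/s
x = r cosθ ⇒ ẍ = −rω² cosθ (ω constant).
|a| = rω²|cosθ| = 0.051·(8.03)²·|cos 60.5°| = 1.6193 m/s².

1.62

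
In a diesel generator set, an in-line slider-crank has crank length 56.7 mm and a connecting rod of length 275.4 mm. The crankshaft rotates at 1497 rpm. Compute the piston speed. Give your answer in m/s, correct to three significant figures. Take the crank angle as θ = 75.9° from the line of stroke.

ω = 2π·1497/60 = 156.8 rad/s
For an in-line slider-crank, x = r cosθ + √(L² − r² sin²θ), so v = −rω sinθ·[1 + r cosθ/√(L² − r² sin²θ)].
With r = 0.0567 m, L = 0.2754 m, θ = 75.9°: √(L² − r² sin²θ) = 0.26985 m.
v = −0.0567·156.8·0.96987·[1 + 0.0567·0.24362/0.26985] = -9.0621 m/s.
|v| = 9.0621 m/s.

9.06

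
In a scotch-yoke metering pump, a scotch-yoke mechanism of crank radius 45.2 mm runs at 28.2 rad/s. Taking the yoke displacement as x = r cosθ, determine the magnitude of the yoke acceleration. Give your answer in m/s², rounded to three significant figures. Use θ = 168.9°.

ω = 28.2 rad/s
x = r cosθ ⇒ ẍ = −rω² cosθ (ω constant).
|a| = rω²|cosθ| = 0.0452·(28.2)²·|cos 168.9°| = 35.272 m/s².

35.3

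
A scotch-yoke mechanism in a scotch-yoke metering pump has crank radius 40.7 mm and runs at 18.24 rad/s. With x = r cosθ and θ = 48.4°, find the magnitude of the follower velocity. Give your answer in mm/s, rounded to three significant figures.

ω = 18.24 rad/s
x = r cosθ ⇒ ẋ = −rω sinθ.
|v| = rω|sinθ| = 0.0407·18.24·|sin 48.4°| = 0.55514 m/s = 555.14 mm/s.

555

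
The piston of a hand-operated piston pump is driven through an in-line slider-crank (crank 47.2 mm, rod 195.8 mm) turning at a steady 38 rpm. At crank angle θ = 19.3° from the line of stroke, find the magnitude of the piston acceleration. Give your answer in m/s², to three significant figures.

0.848

ω = 2π·38/60 = 3.979 rad/s
x(θ) = r cosθ + √(L² − r² sin²θ); with ω constant, a = ω²·d²x/dθ².
d²x/dθ² = −r cosθ − r²(cos2θ)/√u − r⁴ sin²2θ/(4u^{3/2}),  u = L² − r² sin²θ = 0.0380943 m².
Substituting r = 0.0472 m, L = 0.1958 m, θ = 19.3°: d²x/dθ² = -0.053533 m.
a = ω²·d²x/dθ² = (3.979)²·(-0.053533) = -0.84771 m/s²;  |a| = 0.84771 m/s².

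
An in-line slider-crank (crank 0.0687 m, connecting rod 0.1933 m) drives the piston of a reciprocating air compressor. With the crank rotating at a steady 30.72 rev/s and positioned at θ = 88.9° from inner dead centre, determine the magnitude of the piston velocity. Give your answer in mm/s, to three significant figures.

ω = 2π·30.7 = 193 rad/s
For an in-line slider-crank, x = r cosθ + √(L² − r² sin²θ), so v = −rω sinθ·[1 + r cosθ/√(L² − r² sin²θ)].
With r = 0.0687 m, L = 0.1933 m, θ = 88.9°: √(L² − r² sin²θ) = 0.18068 m.
v = −0.0687·193·0.99982·[1 + 0.0687·0.01920/0.18068] = -13.355 m/s.
|v| = 13.355 m/s = 13355 mm/s.

13400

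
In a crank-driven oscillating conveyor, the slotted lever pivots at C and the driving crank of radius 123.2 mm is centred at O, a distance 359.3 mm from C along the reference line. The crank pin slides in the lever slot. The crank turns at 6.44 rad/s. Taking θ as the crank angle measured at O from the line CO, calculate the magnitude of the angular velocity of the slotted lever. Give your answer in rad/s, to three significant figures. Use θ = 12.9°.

ω = 6.44 rad/s
Crank pin A relative to C: A = (d + r cosθ, r sinθ); lever angle φ = atan2(r sinθ, d + r cosθ).
Differentiating tanφ: φ̇ = rω(d cosθ + r)/(d² + r² + 2dr cosθ).
d² + r² + 2dr cosθ = |CA|² = 0.230572 m²;  d cosθ + r = +0.47343 m.
|ω_lever| = |0.1232·6.44·+0.47343| / 0.230572 = 1.6291 rad/s.

1.63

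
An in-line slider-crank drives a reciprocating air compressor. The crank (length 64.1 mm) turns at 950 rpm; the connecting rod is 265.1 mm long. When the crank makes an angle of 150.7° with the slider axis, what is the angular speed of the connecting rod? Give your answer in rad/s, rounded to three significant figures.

21.1

ω = 99.48 rad/s (converted from 950 rpm).
The rod makes angle φ with the slider axis where L sinφ = r sinθ; differentiating, L cosφ·φ̇ = r ω cosθ.
L cosφ = √(L² − r² sin²θ) = 0.26324 m.
|ω_rod| = r ω |cosθ| / √(L² − r² sin²θ) = 0.0641·99.48·0.87207/0.26324 = 21.126 rad/s.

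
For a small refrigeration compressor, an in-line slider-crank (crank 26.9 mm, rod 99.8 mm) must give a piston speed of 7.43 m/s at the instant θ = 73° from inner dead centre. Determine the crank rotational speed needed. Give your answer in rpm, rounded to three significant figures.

2550

For an in-line slider-crank, |v_piston| = rω|sinθ|·[1 + r cosθ/√(L² − r² sin²θ)].
With r = 0.0269 m, L = 0.0998 m, θ = 73°: the bracketed kinematic factor |dx/dθ| = 0.027823 m.
ω = v/|dx/dθ| = 7.43/0.027823 = 267.05 rad/s.
N = 60ω/(2π) = 2550.1 rpm.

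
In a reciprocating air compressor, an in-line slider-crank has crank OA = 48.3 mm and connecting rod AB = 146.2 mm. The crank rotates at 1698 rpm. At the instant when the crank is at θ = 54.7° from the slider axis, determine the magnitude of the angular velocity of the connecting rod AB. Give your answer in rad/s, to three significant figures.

ω = 177.8 rad/s (converted from 1698 rpm).
The rod makes angle φ with the slider axis where L sinφ = r sinθ; differentiating, L cosφ·φ̇ = r ω cosθ.
L cosφ = √(L² − r² sin²θ) = 0.14079 m.
|ω_rod| = r ω |cosθ| / √(L² − r² sin²θ) = 0.0483·177.8·0.57786/0.14079 = 35.251 rad/s.

35.3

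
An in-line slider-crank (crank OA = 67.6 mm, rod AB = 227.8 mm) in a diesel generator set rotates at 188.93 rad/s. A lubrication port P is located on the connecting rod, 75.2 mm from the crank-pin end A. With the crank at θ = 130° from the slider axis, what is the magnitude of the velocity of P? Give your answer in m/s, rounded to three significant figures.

ω = 188.9 rad/s.  Crank-pin speed |V_A| = rω = 12.772 m/s, perpendicular to OA.
Rod angle: sinφ = −(r/L) sinθ ⇒ φ = -13.140°; ω_rod = −rω cosθ/√(L²−r²sin²θ) = +37.007 rad/s.
V_P = V_A + ω_rod × AP, with AP = 0.0752 m along the rod.
Components: V_Px = −rω sinθ − a·ω_rod·sinφ = -9.151 m/s;  V_Py = rω cosθ + a·ω_rod·cosφ = -5.4994 m/s.
|V_P| = √(V_Px² + V_Py²) = 10.676 m/s.

10.7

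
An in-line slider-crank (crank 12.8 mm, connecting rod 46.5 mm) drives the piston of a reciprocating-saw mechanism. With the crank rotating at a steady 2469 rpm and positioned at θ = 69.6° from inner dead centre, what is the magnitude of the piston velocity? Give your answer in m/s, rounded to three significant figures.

ω = 2π·2469/60 = 258.6 rad/s
For an in-line slider-crank, x = r cosθ + √(L² − r² sin²θ), so v = −rω sinθ·[1 + r cosθ/√(L² − r² sin²θ)].
With r = 0.0128 m, L = 0.0465 m, θ = 69.6°: √(L² − r² sin²θ) = 0.044926 m.
v = −0.0128·258.6·0.93728·[1 + 0.0128·0.34857/0.044926] = -3.41 m/s.
|v| = 3.41 m/s.

3.41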